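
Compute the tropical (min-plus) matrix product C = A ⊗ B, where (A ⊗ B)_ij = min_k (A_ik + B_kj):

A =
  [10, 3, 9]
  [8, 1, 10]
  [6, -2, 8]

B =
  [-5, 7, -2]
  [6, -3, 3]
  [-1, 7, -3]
A ⊗ B =
  [5, 0, 6]
  [3, -2, 4]
  [1, -5, 1]

Apply the min-plus product entry-by-entry:
  C[0][0] = min over k of (A[0][0] + B[0][0] = 10 + -5 = 5, A[0][1] + B[1][0] = 3 + 6 = 9, A[0][2] + B[2][0] = 9 + -1 = 8) = 5 (attained at k = 0)
  C[0][1] = min over k of (A[0][0] + B[0][1] = 10 + 7 = 17, A[0][1] + B[1][1] = 3 + -3 = 0, A[0][2] + B[2][1] = 9 + 7 = 16) = 0 (attained at k = 1)
  C[0][2] = min over k of (A[0][0] + B[0][2] = 10 + -2 = 8, A[0][1] + B[1][2] = 3 + 3 = 6, A[0][2] + B[2][2] = 9 + -3 = 6) = 6 (attained at k = 1)
  C[1][0] = min over k of (A[1][0] + B[0][0] = 8 + -5 = 3, A[1][1] + B[1][0] = 1 + 6 = 7, A[1][2] + B[2][0] = 10 + -1 = 9) = 3 (attained at k = 0)
  C[1][1] = min over k of (A[1][0] + B[0][1] = 8 + 7 = 15, A[1][1] + B[1][1] = 1 + -3 = -2, A[1][2] + B[2][1] = 10 + 7 = 17) = -2 (attained at k = 1)
  C[1][2] = min over k of (A[1][0] + B[0][2] = 8 + -2 = 6, A[1][1] + B[1][2] = 1 + 3 = 4, A[1][2] + B[2][2] = 10 + -3 = 7) = 4 (attained at k = 1)
  C[2][0] = min over k of (A[2][0] + B[0][0] = 6 + -5 = 1, A[2][1] + B[1][0] = -2 + 6 = 4, A[2][2] + B[2][0] = 8 + -1 = 7) = 1 (attained at k = 0)
  C[2][1] = min over k of (A[2][0] + B[0][1] = 6 + 7 = 13, A[2][1] + B[1][1] = -2 + -3 = -5, A[2][2] + B[2][1] = 8 + 7 = 15) = -5 (attained at k = 1)
  C[2][2] = min over k of (A[2][0] + B[0][2] = 6 + -2 = 4, A[2][1] + B[1][2] = -2 + 3 = 1, A[2][2] + B[2][2] = 8 + -3 = 5) = 1 (attained at k = 1)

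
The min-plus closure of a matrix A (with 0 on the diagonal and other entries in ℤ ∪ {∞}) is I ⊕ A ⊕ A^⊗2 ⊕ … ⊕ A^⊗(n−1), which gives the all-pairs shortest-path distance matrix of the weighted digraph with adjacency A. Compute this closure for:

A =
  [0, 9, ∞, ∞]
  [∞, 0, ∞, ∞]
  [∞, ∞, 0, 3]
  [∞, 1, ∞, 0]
Closure =
  [0, 9, ∞, ∞]
  [∞, 0, ∞, ∞]
  [∞, 4, 0, 3]
  [∞, 1, ∞, 0]

This is the Floyd-Warshall all-pairs shortest-path computation. For each intermediate vertex k = 0, 1, …, 3, update dist[i][j] ← min(dist[i][j], dist[i][k] + dist[k][j]). The final matrix gives, for each (i, j), the minimum total weight of any directed path from i to j (possibly empty when i = j).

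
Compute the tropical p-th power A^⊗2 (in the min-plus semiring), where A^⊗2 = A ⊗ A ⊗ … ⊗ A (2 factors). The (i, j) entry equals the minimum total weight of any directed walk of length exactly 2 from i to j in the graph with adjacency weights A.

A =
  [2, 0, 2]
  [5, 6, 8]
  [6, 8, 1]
A^⊗2 =
  [4, 2, 3]
  [7, 5, 7]
  [7, 6, 2]

Each entry (A^⊗2)_ij equals the minimum over all length-2 walks i = v_0 → v_1 → … → v_2 = j of Σ_t A[v_t][v_{t+1}]. For example, for (i, j) = (0, 2) we minimise over 3 possible intermediate vertex sequences; the minimum is 3, attained along the walk 0 → 2 → 2.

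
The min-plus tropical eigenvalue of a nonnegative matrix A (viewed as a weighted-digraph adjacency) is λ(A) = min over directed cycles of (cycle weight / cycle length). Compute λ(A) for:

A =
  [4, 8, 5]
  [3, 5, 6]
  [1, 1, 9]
λ(A) = 3

Enumerate directed cycles and compute their means (weight / length). Sample:
  cycle 0 → 0: weight = 4, length = 1, mean = 4/1 ≈ 4.000
  cycle 1 → 1: weight = 5, length = 1, mean = 5/1 ≈ 5.000
  cycle 2 → 2: weight = 9, length = 1, mean = 9/1 ≈ 9.000
  cycle 0 → 1 → 0: weight = 11, length = 2, mean = 11/2 ≈ 5.500
  cycle 0 → 2 → 0: weight = 6, length = 2, mean = 6/2 ≈ 3.000
  cycle 1 → 0 → 1: weight = 11, length = 2, mean = 11/2 ≈ 5.500
Minimum mean = 3.000, attained e.g. along the cycle 0 → 2 → 0 with weight 6 and length 2. So λ(A) = 6/2 = 3.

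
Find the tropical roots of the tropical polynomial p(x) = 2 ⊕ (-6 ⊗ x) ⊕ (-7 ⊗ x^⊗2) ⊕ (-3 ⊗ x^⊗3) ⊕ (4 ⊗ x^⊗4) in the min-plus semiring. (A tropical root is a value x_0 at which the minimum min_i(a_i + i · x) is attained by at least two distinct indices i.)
Roots: {-7, -4, 1, 8}

Each tropical root is a break point of the lower envelope of the lines y = a_i + i · x (there are 5 lines, with slopes 0, 1, ..., 4). Only the lines that attain the minimum somewhere contribute to roots; other lines are dominated. Here the surviving (envelope) indices are i = 4, i = 3, i = 2, i = 1, i = 0.
Intersections between consecutive envelope lines give the roots: for adjacent envelope indices i < j the intersection is x = (a_i − a_j) / (j − i). Reading off the sorted break points: {-7, -4, 1, 8}.
Verification: at each break x_0, at least two indices attain the minimum of min_i(a_i + i · x_0).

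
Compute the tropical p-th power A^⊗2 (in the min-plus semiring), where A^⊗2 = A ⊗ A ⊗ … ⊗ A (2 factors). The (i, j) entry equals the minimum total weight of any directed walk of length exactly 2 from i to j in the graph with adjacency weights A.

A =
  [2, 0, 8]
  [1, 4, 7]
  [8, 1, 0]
A^⊗2 =
  [1, 2, 7]
  [3, 1, 7]
  [2, 1, 0]

Each entry (A^⊗2)_ij equals the minimum over all length-2 walks i = v_0 → v_1 → … → v_2 = j of Σ_t A[v_t][v_{t+1}]. For example, for (i, j) = (0, 2) we minimise over 3 possible intermediate vertex sequences; the minimum is 7, attained along the walk 0 → 1 → 2.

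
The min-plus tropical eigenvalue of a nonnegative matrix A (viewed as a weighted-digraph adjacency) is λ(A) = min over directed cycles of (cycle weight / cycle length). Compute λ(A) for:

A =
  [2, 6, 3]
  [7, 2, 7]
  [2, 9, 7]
λ(A) = 2

Enumerate directed cycles and compute their means (weight / length). Sample:
  cycle 0 → 0: weight = 2, length = 1, mean = 2/1 ≈ 2.000
  cycle 1 → 1: weight = 2, length = 1, mean = 2/1 ≈ 2.000
  cycle 2 → 2: weight = 7, length = 1, mean = 7/1 ≈ 7.000
  cycle 0 → 1 → 0: weight = 13, length = 2, mean = 13/2 ≈ 6.500
  cycle 0 → 2 → 0: weight = 5, length = 2, mean = 5/2 ≈ 2.500
  cycle 1 → 0 → 1: weight = 13, length = 2, mean = 13/2 ≈ 6.500
Minimum mean = 2.000, attained e.g. along the cycle 0 → 0 with weight 2 and length 1. So λ(A) = 2/1 = 2.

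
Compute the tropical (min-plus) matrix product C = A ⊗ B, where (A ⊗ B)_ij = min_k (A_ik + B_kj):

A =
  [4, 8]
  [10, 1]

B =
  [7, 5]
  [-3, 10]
A ⊗ B =
  [5, 9]
  [-2, 11]

Apply the min-plus product entry-by-entry:
  C[0][0] = min over k of (A[0][0] + B[0][0] = 4 + 7 = 11, A[0][1] + B[1][0] = 8 + -3 = 5) = 5 (attained at k = 1)
  C[0][1] = min over k of (A[0][0] + B[0][1] = 4 + 5 = 9, A[0][1] + B[1][1] = 8 + 10 = 18) = 9 (attained at k = 0)
  C[1][0] = min over k of (A[1][0] + B[0][0] = 10 + 7 = 17, A[1][1] + B[1][0] = 1 + -3 = -2) = -2 (attained at k = 1)
  C[1][1] = min over k of (A[1][0] + B[0][1] = 10 + 5 = 15, A[1][1] + B[1][1] = 1 + 10 = 11) = 11 (attained at k = 1)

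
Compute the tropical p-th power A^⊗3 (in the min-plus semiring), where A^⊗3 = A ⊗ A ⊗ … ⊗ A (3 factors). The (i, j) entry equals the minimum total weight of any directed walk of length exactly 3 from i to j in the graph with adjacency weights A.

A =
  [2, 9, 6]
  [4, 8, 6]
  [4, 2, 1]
A^⊗3 =
  [6, 9, 8]
  [8, 9, 8]
  [6, 4, 3]

Each entry (A^⊗3)_ij equals the minimum over all length-3 walks i = v_0 → v_1 → … → v_3 = j of Σ_t A[v_t][v_{t+1}]. For example, for (i, j) = (0, 2) we minimise over 9 possible intermediate vertex sequences; the minimum is 8, attained along the walk 0 → 2 → 2 → 2.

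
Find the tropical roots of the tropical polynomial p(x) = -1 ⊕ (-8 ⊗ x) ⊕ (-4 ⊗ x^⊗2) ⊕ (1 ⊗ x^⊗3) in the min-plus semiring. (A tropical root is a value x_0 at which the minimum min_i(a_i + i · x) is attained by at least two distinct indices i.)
Roots: {-5, -4, 7}

Each tropical root is a break point of the lower envelope of the lines y = a_i + i · x (there are 4 lines, with slopes 0, 1, ..., 3). Only the lines that attain the minimum somewhere contribute to roots; other lines are dominated. Here the surviving (envelope) indices are i = 3, i = 2, i = 1, i = 0.
Intersections between consecutive envelope lines give the roots: for adjacent envelope indices i < j the intersection is x = (a_i − a_j) / (j − i). Reading off the sorted break points: {-5, -4, 7}.
Verification: at each break x_0, at least two indices attain the minimum of min_i(a_i + i · x_0).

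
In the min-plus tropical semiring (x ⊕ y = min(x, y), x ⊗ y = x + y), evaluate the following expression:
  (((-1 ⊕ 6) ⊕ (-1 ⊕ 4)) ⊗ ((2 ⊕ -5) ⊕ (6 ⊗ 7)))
(((-1 ⊕ 6) ⊕ (-1 ⊕ 4)) ⊗ ((2 ⊕ -5) ⊕ (6 ⊗ 7))) = -6

Expand innermost to outermost. Recall ⊕ takes the minimum of its arguments and ⊗ takes their sum. Working out the expression (((-1 ⊕ 6) ⊕ (-1 ⊕ 4)) ⊗ ((2 ⊕ -5) ⊕ (6 ⊗ 7))) gives -6.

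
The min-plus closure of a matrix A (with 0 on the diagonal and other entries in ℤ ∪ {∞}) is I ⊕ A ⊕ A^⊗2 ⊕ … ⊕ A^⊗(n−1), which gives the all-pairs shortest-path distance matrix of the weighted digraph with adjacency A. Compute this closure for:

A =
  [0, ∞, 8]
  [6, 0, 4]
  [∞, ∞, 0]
Closure =
  [0, ∞, 8]
  [6, 0, 4]
  [∞, ∞, 0]

This is the Floyd-Warshall all-pairs shortest-path computation. For each intermediate vertex k = 0, 1, …, 2, update dist[i][j] ← min(dist[i][j], dist[i][k] + dist[k][j]). The final matrix gives, for each (i, j), the minimum total weight of any directed path from i to j (possibly empty when i = j).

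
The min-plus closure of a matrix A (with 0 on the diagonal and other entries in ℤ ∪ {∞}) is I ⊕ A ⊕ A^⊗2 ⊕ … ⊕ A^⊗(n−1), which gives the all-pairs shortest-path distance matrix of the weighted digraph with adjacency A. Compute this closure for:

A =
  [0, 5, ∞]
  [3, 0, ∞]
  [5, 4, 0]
Closure =
  [0, 5, ∞]
  [3, 0, ∞]
  [5, 4, 0]

This is the Floyd-Warshall all-pairs shortest-path computation. For each intermediate vertex k = 0, 1, …, 2, update dist[i][j] ← min(dist[i][j], dist[i][k] + dist[k][j]). The final matrix gives, for each (i, j), the minimum total weight of any directed path from i to j (possibly empty when i = j).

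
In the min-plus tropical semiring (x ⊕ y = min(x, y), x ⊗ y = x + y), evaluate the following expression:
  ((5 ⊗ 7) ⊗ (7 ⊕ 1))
((5 ⊗ 7) ⊗ (7 ⊕ 1)) = 13

Expand innermost to outermost. Recall ⊕ takes the minimum of its arguments and ⊗ takes their sum. Working out the expression ((5 ⊗ 7) ⊗ (7 ⊕ 1)) gives 13.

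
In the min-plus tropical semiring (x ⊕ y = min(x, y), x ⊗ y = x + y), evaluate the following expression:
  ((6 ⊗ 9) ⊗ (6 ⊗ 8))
((6 ⊗ 9) ⊗ (6 ⊗ 8)) = 29

Expand innermost to outermost. Recall ⊕ takes the minimum of its arguments and ⊗ takes their sum. Working out the expression ((6 ⊗ 9) ⊗ (6 ⊗ 8)) gives 29.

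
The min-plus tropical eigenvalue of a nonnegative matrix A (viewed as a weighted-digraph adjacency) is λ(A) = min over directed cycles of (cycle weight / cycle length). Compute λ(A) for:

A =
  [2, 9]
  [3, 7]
λ(A) = 2

Enumerate directed cycles and compute their means (weight / length). Sample:
  cycle 0 → 0: weight = 2, length = 1, mean = 2/1 ≈ 2.000
  cycle 1 → 1: weight = 7, length = 1, mean = 7/1 ≈ 7.000
  cycle 0 → 1 → 0: weight = 12, length = 2, mean = 12/2 ≈ 6.000
  cycle 1 → 0 → 1: weight = 12, length = 2, mean = 12/2 ≈ 6.000
Minimum mean = 2.000, attained e.g. along the cycle 0 → 0 with weight 2 and length 1. So λ(A) = 2/1 = 2.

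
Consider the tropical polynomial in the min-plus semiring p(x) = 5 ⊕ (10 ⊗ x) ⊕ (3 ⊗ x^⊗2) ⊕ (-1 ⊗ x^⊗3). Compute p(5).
p(5) = 5

A tropical monomial a ⊗ x^⊗i evaluates to a + i · x. Evaluating each term at x = 5:
  Term 0 contributes 5 + 0 · 5 = 5
  Term 1 contributes 10 + 1 · 5 = 15
  Term 2 contributes 3 + 2 · 5 = 13
  Term 3 contributes -1 + 3 · 5 = 14
p(5) = ⊕ of these = min[5, 15, 13, 14] = 5.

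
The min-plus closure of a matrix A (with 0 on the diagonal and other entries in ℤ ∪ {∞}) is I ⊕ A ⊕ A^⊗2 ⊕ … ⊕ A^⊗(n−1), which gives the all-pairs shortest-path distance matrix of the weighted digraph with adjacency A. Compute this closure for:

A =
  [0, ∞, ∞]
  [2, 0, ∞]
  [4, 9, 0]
Closure =
  [0, ∞, ∞]
  [2, 0, ∞]
  [4, 9, 0]

This is the Floyd-Warshall all-pairs shortest-path computation. For each intermediate vertex k = 0, 1, …, 2, update dist[i][j] ← min(dist[i][j], dist[i][k] + dist[k][j]). The final matrix gives, for each (i, j), the minimum total weight of any directed path from i to j (possibly empty when i = j).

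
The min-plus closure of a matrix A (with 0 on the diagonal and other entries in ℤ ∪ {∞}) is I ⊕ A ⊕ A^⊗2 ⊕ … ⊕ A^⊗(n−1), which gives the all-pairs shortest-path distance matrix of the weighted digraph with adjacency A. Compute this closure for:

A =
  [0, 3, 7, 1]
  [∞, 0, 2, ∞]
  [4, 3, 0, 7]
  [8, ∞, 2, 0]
Closure =
  [0, 3, 3, 1]
  [6, 0, 2, 7]
  [4, 3, 0, 5]
  [6, 5, 2, 0]

This is the Floyd-Warshall all-pairs shortest-path computation. For each intermediate vertex k = 0, 1, …, 3, update dist[i][j] ← min(dist[i][j], dist[i][k] + dist[k][j]). The final matrix gives, for each (i, j), the minimum total weight of any directed path from i to j (possibly empty when i = j).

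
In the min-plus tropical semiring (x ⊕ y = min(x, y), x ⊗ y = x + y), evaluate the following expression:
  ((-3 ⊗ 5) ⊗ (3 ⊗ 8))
((-3 ⊗ 5) ⊗ (3 ⊗ 8)) = 13

Expand innermost to outermost. Recall ⊕ takes the minimum of its arguments and ⊗ takes their sum. Working out the expression ((-3 ⊗ 5) ⊗ (3 ⊗ 8)) gives 13.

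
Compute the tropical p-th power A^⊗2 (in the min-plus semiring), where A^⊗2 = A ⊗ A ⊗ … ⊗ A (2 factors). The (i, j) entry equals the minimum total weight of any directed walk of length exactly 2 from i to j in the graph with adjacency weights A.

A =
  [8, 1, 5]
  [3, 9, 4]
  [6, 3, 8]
A^⊗2 =
  [4, 8, 5]
  [10, 4, 8]
  [6, 7, 7]

Each entry (A^⊗2)_ij equals the minimum over all length-2 walks i = v_0 → v_1 → … → v_2 = j of Σ_t A[v_t][v_{t+1}]. For example, for (i, j) = (0, 2) we minimise over 3 possible intermediate vertex sequences; the minimum is 5, attained along the walk 0 → 1 → 2.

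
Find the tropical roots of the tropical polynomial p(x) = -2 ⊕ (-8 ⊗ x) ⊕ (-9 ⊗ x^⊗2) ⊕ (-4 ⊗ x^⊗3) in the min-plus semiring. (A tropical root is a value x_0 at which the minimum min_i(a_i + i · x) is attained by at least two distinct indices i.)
Roots: {-5, 1, 6}

Each tropical root is a break point of the lower envelope of the lines y = a_i + i · x (there are 4 lines, with slopes 0, 1, ..., 3). Only the lines that attain the minimum somewhere contribute to roots; other lines are dominated. Here the surviving (envelope) indices are i = 3, i = 2, i = 1, i = 0.
Intersections between consecutive envelope lines give the roots: for adjacent envelope indices i < j the intersection is x = (a_i − a_j) / (j − i). Reading off the sorted break points: {-5, 1, 6}.
Verification: at each break x_0, at least two indices attain the minimum of min_i(a_i + i · x_0).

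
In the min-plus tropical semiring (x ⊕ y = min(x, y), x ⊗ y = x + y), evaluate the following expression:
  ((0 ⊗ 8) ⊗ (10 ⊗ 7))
((0 ⊗ 8) ⊗ (10 ⊗ 7)) = 25

Expand innermost to outermost. Recall ⊕ takes the minimum of its arguments and ⊗ takes their sum. Working out the expression ((0 ⊗ 8) ⊗ (10 ⊗ 7)) gives 25.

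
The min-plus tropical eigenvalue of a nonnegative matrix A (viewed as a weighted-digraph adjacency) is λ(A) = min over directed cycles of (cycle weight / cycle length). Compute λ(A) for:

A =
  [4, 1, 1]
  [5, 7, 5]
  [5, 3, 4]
λ(A) = 3

Enumerate directed cycles and compute their means (weight / length). Sample:
  cycle 0 → 0: weight = 4, length = 1, mean = 4/1 ≈ 4.000
  cycle 1 → 1: weight = 7, length = 1, mean = 7/1 ≈ 7.000
  cycle 2 → 2: weight = 4, length = 1, mean = 4/1 ≈ 4.000
  cycle 0 → 1 → 0: weight = 6, length = 2, mean = 6/2 ≈ 3.000
  cycle 0 → 2 → 0: weight = 6, length = 2, mean = 6/2 ≈ 3.000
  cycle 1 → 0 → 1: weight = 6, length = 2, mean = 6/2 ≈ 3.000
Minimum mean = 3.000, attained e.g. along the cycle 0 → 1 → 0 with weight 6 and length 2. So λ(A) = 6/2 = 3.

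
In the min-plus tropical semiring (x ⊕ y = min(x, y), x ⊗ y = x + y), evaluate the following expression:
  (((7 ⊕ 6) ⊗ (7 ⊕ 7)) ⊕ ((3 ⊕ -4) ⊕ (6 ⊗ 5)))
(((7 ⊕ 6) ⊗ (7 ⊕ 7)) ⊕ ((3 ⊕ -4) ⊕ (6 ⊗ 5))) = -4

Expand innermost to outermost. Recall ⊕ takes the minimum of its arguments and ⊗ takes their sum. Working out the expression (((7 ⊕ 6) ⊗ (7 ⊕ 7)) ⊕ ((3 ⊕ -4) ⊕ (6 ⊗ 5))) gives -4.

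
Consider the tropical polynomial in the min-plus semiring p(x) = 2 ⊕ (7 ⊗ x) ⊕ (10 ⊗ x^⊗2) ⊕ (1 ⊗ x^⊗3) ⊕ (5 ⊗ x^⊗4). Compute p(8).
p(8) = 2

A tropical monomial a ⊗ x^⊗i evaluates to a + i · x. Evaluating each term at x = 8:
  Term 0 contributes 2 + 0 · 8 = 2
  Term 1 contributes 7 + 1 · 8 = 15
  Term 2 contributes 10 + 2 · 8 = 26
  Term 3 contributes 1 + 3 · 8 = 25
  Term 4 contributes 5 + 4 · 8 = 37
p(8) = ⊕ of these = min[2, 15, 26, 25, 37] = 2.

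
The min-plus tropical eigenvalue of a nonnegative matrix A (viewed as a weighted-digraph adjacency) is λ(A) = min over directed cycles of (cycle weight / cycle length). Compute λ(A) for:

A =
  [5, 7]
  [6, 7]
λ(A) = 5

Enumerate directed cycles and compute their means (weight / length). Sample:
  cycle 0 → 0: weight = 5, length = 1, mean = 5/1 ≈ 5.000
  cycle 1 → 1: weight = 7, length = 1, mean = 7/1 ≈ 7.000
  cycle 0 → 1 → 0: weight = 13, length = 2, mean = 13/2 ≈ 6.500
  cycle 1 → 0 → 1: weight = 13, length = 2, mean = 13/2 ≈ 6.500
Minimum mean = 5.000, attained e.g. along the cycle 0 → 0 with weight 5 and length 1. So λ(A) = 5/1 = 5.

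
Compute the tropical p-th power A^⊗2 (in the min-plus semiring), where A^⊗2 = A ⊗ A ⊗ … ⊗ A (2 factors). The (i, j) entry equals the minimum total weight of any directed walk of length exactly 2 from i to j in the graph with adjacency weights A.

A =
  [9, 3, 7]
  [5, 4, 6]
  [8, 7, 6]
A^⊗2 =
  [8, 7, 9]
  [9, 8, 10]
  [12, 11, 12]

Each entry (A^⊗2)_ij equals the minimum over all length-2 walks i = v_0 → v_1 → … → v_2 = j of Σ_t A[v_t][v_{t+1}]. For example, for (i, j) = (0, 2) we minimise over 3 possible intermediate vertex sequences; the minimum is 9, attained along the walk 0 → 1 → 2.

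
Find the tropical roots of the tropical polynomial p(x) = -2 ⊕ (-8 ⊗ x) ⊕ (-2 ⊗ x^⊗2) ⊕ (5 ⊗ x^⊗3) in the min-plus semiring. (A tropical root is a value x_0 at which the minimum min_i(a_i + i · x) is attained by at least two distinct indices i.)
Roots: {-7, -6, 6}

Each tropical root is a break point of the lower envelope of the lines y = a_i + i · x (there are 4 lines, with slopes 0, 1, ..., 3). Only the lines that attain the minimum somewhere contribute to roots; other lines are dominated. Here the surviving (envelope) indices are i = 3, i = 2, i = 1, i = 0.
Intersections between consecutive envelope lines give the roots: for adjacent envelope indices i < j the intersection is x = (a_i − a_j) / (j − i). Reading off the sorted break points: {-7, -6, 6}.
Verification: at each break x_0, at least two indices attain the minimum of min_i(a_i + i · x_0).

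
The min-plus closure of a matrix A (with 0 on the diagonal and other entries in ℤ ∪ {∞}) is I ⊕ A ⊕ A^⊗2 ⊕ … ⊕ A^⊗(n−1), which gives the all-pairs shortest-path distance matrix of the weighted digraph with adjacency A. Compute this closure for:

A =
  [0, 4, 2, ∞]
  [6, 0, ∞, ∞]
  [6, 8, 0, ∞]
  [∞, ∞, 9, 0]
Closure =
  [0, 4, 2, ∞]
  [6, 0, 8, ∞]
  [6, 8, 0, ∞]
  [15, 17, 9, 0]

This is the Floyd-Warshall all-pairs shortest-path computation. For each intermediate vertex k = 0, 1, …, 3, update dist[i][j] ← min(dist[i][j], dist[i][k] + dist[k][j]). The final matrix gives, for each (i, j), the minimum total weight of any directed path from i to j (possibly empty when i = j).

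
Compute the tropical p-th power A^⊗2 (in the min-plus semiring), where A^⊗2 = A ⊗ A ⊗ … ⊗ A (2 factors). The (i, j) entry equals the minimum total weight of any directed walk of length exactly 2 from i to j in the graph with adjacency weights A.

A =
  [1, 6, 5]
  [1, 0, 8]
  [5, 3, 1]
A^⊗2 =
  [2, 6, 6]
  [1, 0, 6]
  [4, 3, 2]

Each entry (A^⊗2)_ij equals the minimum over all length-2 walks i = v_0 → v_1 → … → v_2 = j of Σ_t A[v_t][v_{t+1}]. For example, for (i, j) = (0, 2) we minimise over 3 possible intermediate vertex sequences; the minimum is 6, attained along the walk 0 → 0 → 2.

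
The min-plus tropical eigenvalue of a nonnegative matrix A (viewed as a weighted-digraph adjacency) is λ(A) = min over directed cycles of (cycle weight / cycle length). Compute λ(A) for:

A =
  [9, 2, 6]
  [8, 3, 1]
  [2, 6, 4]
λ(A) = 5/3

Enumerate directed cycles and compute their means (weight / length). Sample:
  cycle 0 → 0: weight = 9, length = 1, mean = 9/1 ≈ 9.000
  cycle 1 → 1: weight = 3, length = 1, mean = 3/1 ≈ 3.000
  cycle 2 → 2: weight = 4, length = 1, mean = 4/1 ≈ 4.000
  cycle 0 → 1 → 0: weight = 10, length = 2, mean = 10/2 ≈ 5.000
  cycle 0 → 2 → 0: weight = 8, length = 2, mean = 8/2 ≈ 4.000
  cycle 1 → 0 → 1: weight = 10, length = 2, mean = 10/2 ≈ 5.000
Minimum mean = 1.667, attained e.g. along the cycle 0 → 1 → 2 → 0 with weight 5 and length 3. So λ(A) = 5/3 = 5/3.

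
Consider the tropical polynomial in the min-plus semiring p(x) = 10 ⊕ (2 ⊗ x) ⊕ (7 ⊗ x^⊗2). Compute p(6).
p(6) = 8

A tropical monomial a ⊗ x^⊗i evaluates to a + i · x. Evaluating each term at x = 6:
  Term 0 contributes 10 + 0 · 6 = 10
  Term 1 contributes 2 + 1 · 6 = 8
  Term 2 contributes 7 + 2 · 6 = 19
p(6) = ⊕ of these = min[10, 8, 19] = 8.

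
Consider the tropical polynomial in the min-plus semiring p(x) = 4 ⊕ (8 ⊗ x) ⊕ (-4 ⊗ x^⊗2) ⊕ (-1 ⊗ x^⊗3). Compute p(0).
p(0) = -4

A tropical monomial a ⊗ x^⊗i evaluates to a + i · x. Evaluating each term at x = 0:
  Term 0 contributes 4 + 0 · 0 = 4
  Term 1 contributes 8 + 1 · 0 = 8
  Term 2 contributes -4 + 2 · 0 = -4
  Term 3 contributes -1 + 3 · 0 = -1
p(0) = ⊕ of these = min[4, 8, -4, -1] = -4.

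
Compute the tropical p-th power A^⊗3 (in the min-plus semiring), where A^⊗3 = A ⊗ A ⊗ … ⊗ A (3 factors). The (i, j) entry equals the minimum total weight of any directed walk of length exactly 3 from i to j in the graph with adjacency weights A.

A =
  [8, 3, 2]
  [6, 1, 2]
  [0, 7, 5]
A^⊗3 =
  [5, 5, 4]
  [3, 3, 4]
  [2, 4, 5]

Each entry (A^⊗3)_ij equals the minimum over all length-3 walks i = v_0 → v_1 → … → v_3 = j of Σ_t A[v_t][v_{t+1}]. For example, for (i, j) = (0, 2) we minimise over 9 possible intermediate vertex sequences; the minimum is 4, attained along the walk 0 → 2 → 0 → 2.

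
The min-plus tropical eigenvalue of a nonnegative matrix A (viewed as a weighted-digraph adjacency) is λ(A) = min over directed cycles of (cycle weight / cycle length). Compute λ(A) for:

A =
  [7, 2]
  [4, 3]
λ(A) = 3

Enumerate directed cycles and compute their means (weight / length). Sample:
  cycle 0 → 0: weight = 7, length = 1, mean = 7/1 ≈ 7.000
  cycle 1 → 1: weight = 3, length = 1, mean = 3/1 ≈ 3.000
  cycle 0 → 1 → 0: weight = 6, length = 2, mean = 6/2 ≈ 3.000
  cycle 1 → 0 → 1: weight = 6, length = 2, mean = 6/2 ≈ 3.000
Minimum mean = 3.000, attained e.g. along the cycle 1 → 1 with weight 3 and length 1. So λ(A) = 3/1 = 3.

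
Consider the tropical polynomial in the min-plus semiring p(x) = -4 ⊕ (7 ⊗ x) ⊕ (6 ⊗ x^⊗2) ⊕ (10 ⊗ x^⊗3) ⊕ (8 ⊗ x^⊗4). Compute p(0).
p(0) = -4

A tropical monomial a ⊗ x^⊗i evaluates to a + i · x. Evaluating each term at x = 0:
  Term 0 contributes -4 + 0 · 0 = -4
  Term 1 contributes 7 + 1 · 0 = 7
  Term 2 contributes 6 + 2 · 0 = 6
  Term 3 contributes 10 + 3 · 0 = 10
  Term 4 contributes 8 + 4 · 0 = 8
p(0) = ⊕ of these = min[-4, 7, 6, 10, 8] = -4.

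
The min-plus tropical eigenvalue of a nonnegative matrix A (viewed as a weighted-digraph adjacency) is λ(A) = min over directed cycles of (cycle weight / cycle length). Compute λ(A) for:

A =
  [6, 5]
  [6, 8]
λ(A) = 11/2

Enumerate directed cycles and compute their means (weight / length). Sample:
  cycle 0 → 0: weight = 6, length = 1, mean = 6/1 ≈ 6.000
  cycle 1 → 1: weight = 8, length = 1, mean = 8/1 ≈ 8.000
  cycle 0 → 1 → 0: weight = 11, length = 2, mean = 11/2 ≈ 5.500
  cycle 1 → 0 → 1: weight = 11, length = 2, mean = 11/2 ≈ 5.500
Minimum mean = 5.500, attained e.g. along the cycle 0 → 1 → 0 with weight 11 and length 2. So λ(A) = 11/2 = 11/2.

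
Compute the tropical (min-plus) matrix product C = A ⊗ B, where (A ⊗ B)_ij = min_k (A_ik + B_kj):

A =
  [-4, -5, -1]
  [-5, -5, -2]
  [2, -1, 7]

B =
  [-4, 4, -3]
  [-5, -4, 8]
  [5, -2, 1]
A ⊗ B =
  [-10, -9, -7]
  [-10, -9, -8]
  [-6, -5, -1]

Apply the min-plus product entry-by-entry:
  C[0][0] = min over k of (A[0][0] + B[0][0] = -4 + -4 = -8, A[0][1] + B[1][0] = -5 + -5 = -10, A[0][2] + B[2][0] = -1 + 5 = 4) = -10 (attained at k = 1)
  C[0][1] = min over k of (A[0][0] + B[0][1] = -4 + 4 = 0, A[0][1] + B[1][1] = -5 + -4 = -9, A[0][2] + B[2][1] = -1 + -2 = -3) = -9 (attained at k = 1)
  C[0][2] = min over k of (A[0][0] + B[0][2] = -4 + -3 = -7, A[0][1] + B[1][2] = -5 + 8 = 3, A[0][2] + B[2][2] = -1 + 1 = 0) = -7 (attained at k = 0)
  C[1][0] = min over k of (A[1][0] + B[0][0] = -5 + -4 = -9, A[1][1] + B[1][0] = -5 + -5 = -10, A[1][2] + B[2][0] = -2 + 5 = 3) = -10 (attained at k = 1)
  C[1][1] = min over k of (A[1][0] + B[0][1] = -5 + 4 = -1, A[1][1] + B[1][1] = -5 + -4 = -9, A[1][2] + B[2][1] = -2 + -2 = -4) = -9 (attained at k = 1)
  C[1][2] = min over k of (A[1][0] + B[0][2] = -5 + -3 = -8, A[1][1] + B[1][2] = -5 + 8 = 3, A[1][2] + B[2][2] = -2 + 1 = -1) = -8 (attained at k = 0)
  C[2][0] = min over k of (A[2][0] + B[0][0] = 2 + -4 = -2, A[2][1] + B[1][0] = -1 + -5 = -6, A[2][2] + B[2][0] = 7 + 5 = 12) = -6 (attained at k = 1)
  C[2][1] = min over k of (A[2][0] + B[0][1] = 2 + 4 = 6, A[2][1] + B[1][1] = -1 + -4 = -5, A[2][2] + B[2][1] = 7 + -2 = 5) = -5 (attained at k = 1)
  C[2][2] = min over k of (A[2][0] + B[0][2] = 2 + -3 = -1, A[2][1] + B[1][2] = -1 + 8 = 7, A[2][2] + B[2][2] = 7 + 1 = 8) = -1 (attained at k = 0)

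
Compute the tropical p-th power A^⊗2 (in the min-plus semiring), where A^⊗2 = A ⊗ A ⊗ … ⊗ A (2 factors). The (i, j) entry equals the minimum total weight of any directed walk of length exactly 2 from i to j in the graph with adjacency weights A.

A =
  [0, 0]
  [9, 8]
A^⊗2 =
  [0, 0]
  [9, 9]

Each entry (A^⊗2)_ij equals the minimum over all length-2 walks i = v_0 → v_1 → … → v_2 = j of Σ_t A[v_t][v_{t+1}]. For example, for (i, j) = (0, 1) we minimise over 2 possible intermediate vertex sequences; the minimum is 0, attained along the walk 0 → 0 → 1.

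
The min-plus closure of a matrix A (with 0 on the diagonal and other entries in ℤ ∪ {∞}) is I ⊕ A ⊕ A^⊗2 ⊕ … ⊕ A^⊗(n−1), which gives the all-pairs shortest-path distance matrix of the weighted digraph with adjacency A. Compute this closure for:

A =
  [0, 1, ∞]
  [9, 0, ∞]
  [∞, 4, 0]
Closure =
  [0, 1, ∞]
  [9, 0, ∞]
  [13, 4, 0]

This is the Floyd-Warshall all-pairs shortest-path computation. For each intermediate vertex k = 0, 1, …, 2, update dist[i][j] ← min(dist[i][j], dist[i][k] + dist[k][j]). The final matrix gives, for each (i, j), the minimum total weight of any directed path from i to j (possibly empty when i = j).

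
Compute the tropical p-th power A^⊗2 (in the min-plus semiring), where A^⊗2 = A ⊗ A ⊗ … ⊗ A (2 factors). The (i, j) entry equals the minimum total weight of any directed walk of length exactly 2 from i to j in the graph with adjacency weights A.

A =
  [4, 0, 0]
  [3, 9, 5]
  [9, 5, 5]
A^⊗2 =
  [3, 4, 4]
  [7, 3, 3]
  [8, 9, 9]

Each entry (A^⊗2)_ij equals the minimum over all length-2 walks i = v_0 → v_1 → … → v_2 = j of Σ_t A[v_t][v_{t+1}]. For example, for (i, j) = (0, 2) we minimise over 3 possible intermediate vertex sequences; the minimum is 4, attained along the walk 0 → 0 → 2.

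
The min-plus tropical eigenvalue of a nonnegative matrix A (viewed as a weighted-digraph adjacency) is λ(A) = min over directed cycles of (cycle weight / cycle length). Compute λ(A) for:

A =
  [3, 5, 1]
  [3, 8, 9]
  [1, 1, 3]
λ(A) = 1

Enumerate directed cycles and compute their means (weight / length). Sample:
  cycle 0 → 0: weight = 3, length = 1, mean = 3/1 ≈ 3.000
  cycle 1 → 1: weight = 8, length = 1, mean = 8/1 ≈ 8.000
  cycle 2 → 2: weight = 3, length = 1, mean = 3/1 ≈ 3.000
  cycle 0 → 1 → 0: weight = 8, length = 2, mean = 8/2 ≈ 4.000
  cycle 0 → 2 → 0: weight = 2, length = 2, mean = 2/2 ≈ 1.000
  cycle 1 → 0 → 1: weight = 8, length = 2, mean = 8/2 ≈ 4.000
Minimum mean = 1.000, attained e.g. along the cycle 0 → 2 → 0 with weight 2 and length 2. So λ(A) = 2/2 = 1.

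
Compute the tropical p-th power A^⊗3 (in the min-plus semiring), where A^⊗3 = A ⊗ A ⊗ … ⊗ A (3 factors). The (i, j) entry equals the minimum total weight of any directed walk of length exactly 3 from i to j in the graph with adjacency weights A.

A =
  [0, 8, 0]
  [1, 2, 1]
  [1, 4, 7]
A^⊗3 =
  [0, 4, 0]
  [1, 5, 1]
  [1, 5, 1]

Each entry (A^⊗3)_ij equals the minimum over all length-3 walks i = v_0 → v_1 → … → v_3 = j of Σ_t A[v_t][v_{t+1}]. For example, for (i, j) = (0, 2) we minimise over 9 possible intermediate vertex sequences; the minimum is 0, attained along the walk 0 → 0 → 0 → 2.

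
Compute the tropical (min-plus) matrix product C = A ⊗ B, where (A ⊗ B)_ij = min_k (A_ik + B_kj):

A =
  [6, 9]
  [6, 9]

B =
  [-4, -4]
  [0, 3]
A ⊗ B =
  [2, 2]
  [2, 2]

Apply the min-plus product entry-by-entry:
  C[0][0] = min over k of (A[0][0] + B[0][0] = 6 + -4 = 2, A[0][1] + B[1][0] = 9 + 0 = 9) = 2 (attained at k = 0)
  C[0][1] = min over k of (A[0][0] + B[0][1] = 6 + -4 = 2, A[0][1] + B[1][1] = 9 + 3 = 12) = 2 (attained at k = 0)
  C[1][0] = min over k of (A[1][0] + B[0][0] = 6 + -4 = 2, A[1][1] + B[1][0] = 9 + 0 = 9) = 2 (attained at k = 0)
  C[1][1] = min over k of (A[1][0] + B[0][1] = 6 + -4 = 2, A[1][1] + B[1][1] = 9 + 3 = 12) = 2 (attained at k = 0)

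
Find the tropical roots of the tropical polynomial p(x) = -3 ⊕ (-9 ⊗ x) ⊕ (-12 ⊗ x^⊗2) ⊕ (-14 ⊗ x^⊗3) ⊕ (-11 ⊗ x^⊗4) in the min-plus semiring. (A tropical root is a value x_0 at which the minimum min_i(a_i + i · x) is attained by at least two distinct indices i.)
Roots: {-3, 2, 3, 6}

Each tropical root is a break point of the lower envelope of the lines y = a_i + i · x (there are 5 lines, with slopes 0, 1, ..., 4). Only the lines that attain the minimum somewhere contribute to roots; other lines are dominated. Here the surviving (envelope) indices are i = 4, i = 3, i = 2, i = 1, i = 0.
Intersections between consecutive envelope lines give the roots: for adjacent envelope indices i < j the intersection is x = (a_i − a_j) / (j − i). Reading off the sorted break points: {-3, 2, 3, 6}.
Verification: at each break x_0, at least two indices attain the minimum of min_i(a_i + i · x_0).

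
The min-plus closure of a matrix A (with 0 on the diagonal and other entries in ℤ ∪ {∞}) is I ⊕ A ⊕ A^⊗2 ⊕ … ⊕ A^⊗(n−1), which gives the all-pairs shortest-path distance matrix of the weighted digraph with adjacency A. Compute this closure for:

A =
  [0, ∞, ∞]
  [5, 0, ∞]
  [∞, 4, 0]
Closure =
  [0, ∞, ∞]
  [5, 0, ∞]
  [9, 4, 0]

This is the Floyd-Warshall all-pairs shortest-path computation. For each intermediate vertex k = 0, 1, …, 2, update dist[i][j] ← min(dist[i][j], dist[i][k] + dist[k][j]). The final matrix gives, for each (i, j), the minimum total weight of any directed path from i to j (possibly empty when i = j).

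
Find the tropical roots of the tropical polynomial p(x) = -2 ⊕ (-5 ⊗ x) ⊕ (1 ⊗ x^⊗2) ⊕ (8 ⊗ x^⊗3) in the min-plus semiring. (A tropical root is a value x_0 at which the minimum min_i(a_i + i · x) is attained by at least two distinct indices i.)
Roots: {-7, -6, 3}

Each tropical root is a break point of the lower envelope of the lines y = a_i + i · x (there are 4 lines, with slopes 0, 1, ..., 3). Only the lines that attain the minimum somewhere contribute to roots; other lines are dominated. Here the surviving (envelope) indices are i = 3, i = 2, i = 1, i = 0.
Intersections between consecutive envelope lines give the roots: for adjacent envelope indices i < j the intersection is x = (a_i − a_j) / (j − i). Reading off the sorted break points: {-7, -6, 3}.
Verification: at each break x_0, at least two indices attain the minimum of min_i(a_i + i · x_0).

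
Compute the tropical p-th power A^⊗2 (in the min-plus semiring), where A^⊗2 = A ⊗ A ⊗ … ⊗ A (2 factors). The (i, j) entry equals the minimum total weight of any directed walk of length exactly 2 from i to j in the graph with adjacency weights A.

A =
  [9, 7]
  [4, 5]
A^⊗2 =
  [11, 12]
  [9, 10]

Each entry (A^⊗2)_ij equals the minimum over all length-2 walks i = v_0 → v_1 → … → v_2 = j of Σ_t A[v_t][v_{t+1}]. For example, for (i, j) = (0, 1) we minimise over 2 possible intermediate vertex sequences; the minimum is 12, attained along the walk 0 → 1 → 1.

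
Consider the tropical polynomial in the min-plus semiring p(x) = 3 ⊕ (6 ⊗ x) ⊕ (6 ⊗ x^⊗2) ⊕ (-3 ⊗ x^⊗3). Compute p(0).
p(0) = -3

A tropical monomial a ⊗ x^⊗i evaluates to a + i · x. Evaluating each term at x = 0:
  Term 0 contributes 3 + 0 · 0 = 3
  Term 1 contributes 6 + 1 · 0 = 6
  Term 2 contributes 6 + 2 · 0 = 6
  Term 3 contributes -3 + 3 · 0 = -3
p(0) = ⊕ of these = min[3, 6, 6, -3] = -3.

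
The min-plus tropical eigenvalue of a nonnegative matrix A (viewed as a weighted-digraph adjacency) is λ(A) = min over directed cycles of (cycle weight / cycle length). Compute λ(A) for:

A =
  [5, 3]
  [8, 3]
λ(A) = 3

Enumerate directed cycles and compute their means (weight / length). Sample:
  cycle 0 → 0: weight = 5, length = 1, mean = 5/1 ≈ 5.000
  cycle 1 → 1: weight = 3, length = 1, mean = 3/1 ≈ 3.000
  cycle 0 → 1 → 0: weight = 11, length = 2, mean = 11/2 ≈ 5.500
  cycle 1 → 0 → 1: weight = 11, length = 2, mean = 11/2 ≈ 5.500
Minimum mean = 3.000, attained e.g. along the cycle 1 → 1 with weight 3 and length 1. So λ(A) = 3/1 = 3.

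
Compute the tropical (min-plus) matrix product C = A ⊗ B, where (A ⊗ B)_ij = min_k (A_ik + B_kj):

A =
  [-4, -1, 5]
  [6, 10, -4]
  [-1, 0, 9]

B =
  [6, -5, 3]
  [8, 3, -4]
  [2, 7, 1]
A ⊗ B =
  [2, -9, -5]
  [-2, 1, -3]
  [5, -6, -4]

Apply the min-plus product entry-by-entry:
  C[0][0] = min over k of (A[0][0] + B[0][0] = -4 + 6 = 2, A[0][1] + B[1][0] = -1 + 8 = 7, A[0][2] + B[2][0] = 5 + 2 = 7) = 2 (attained at k = 0)
  C[0][1] = min over k of (A[0][0] + B[0][1] = -4 + -5 = -9, A[0][1] + B[1][1] = -1 + 3 = 2, A[0][2] + B[2][1] = 5 + 7 = 12) = -9 (attained at k = 0)
  C[0][2] = min over k of (A[0][0] + B[0][2] = -4 + 3 = -1, A[0][1] + B[1][2] = -1 + -4 = -5, A[0][2] + B[2][2] = 5 + 1 = 6) = -5 (attained at k = 1)
  C[1][0] = min over k of (A[1][0] + B[0][0] = 6 + 6 = 12, A[1][1] + B[1][0] = 10 + 8 = 18, A[1][2] + B[2][0] = -4 + 2 = -2) = -2 (attained at k = 2)
  C[1][1] = min over k of (A[1][0] + B[0][1] = 6 + -5 = 1, A[1][1] + B[1][1] = 10 + 3 = 13, A[1][2] + B[2][1] = -4 + 7 = 3) = 1 (attained at k = 0)
  C[1][2] = min over k of (A[1][0] + B[0][2] = 6 + 3 = 9, A[1][1] + B[1][2] = 10 + -4 = 6, A[1][2] + B[2][2] = -4 + 1 = -3) = -3 (attained at k = 2)
  C[2][0] = min over k of (A[2][0] + B[0][0] = -1 + 6 = 5, A[2][1] + B[1][0] = 0 + 8 = 8, A[2][2] + B[2][0] = 9 + 2 = 11) = 5 (attained at k = 0)
  C[2][1] = min over k of (A[2][0] + B[0][1] = -1 + -5 = -6, A[2][1] + B[1][1] = 0 + 3 = 3, A[2][2] + B[2][1] = 9 + 7 = 16) = -6 (attained at k = 0)
  C[2][2] = min over k of (A[2][0] + B[0][2] = -1 + 3 = 2, A[2][1] + B[1][2] = 0 + -4 = -4, A[2][2] + B[2][2] = 9 + 1 = 10) = -4 (attained at k = 1)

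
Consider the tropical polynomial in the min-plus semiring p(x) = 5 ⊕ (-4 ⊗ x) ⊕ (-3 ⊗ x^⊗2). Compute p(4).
p(4) = 0

A tropical monomial a ⊗ x^⊗i evaluates to a + i · x. Evaluating each term at x = 4:
  Term 0 contributes 5 + 0 · 4 = 5
  Term 1 contributes -4 + 1 · 4 = 0
  Term 2 contributes -3 + 2 · 4 = 5
p(4) = ⊕ of these = min[5, 0, 5] = 0.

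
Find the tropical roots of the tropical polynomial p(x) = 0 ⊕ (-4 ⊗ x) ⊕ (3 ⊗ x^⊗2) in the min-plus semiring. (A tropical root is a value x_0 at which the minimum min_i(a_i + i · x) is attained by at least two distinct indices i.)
Roots: {-7, 4}

Each tropical root is a break point of the lower envelope of the lines y = a_i + i · x (there are 3 lines, with slopes 0, 1, ..., 2). Only the lines that attain the minimum somewhere contribute to roots; other lines are dominated. Here the surviving (envelope) indices are i = 2, i = 1, i = 0.
Intersections between consecutive envelope lines give the roots: for adjacent envelope indices i < j the intersection is x = (a_i − a_j) / (j − i). Reading off the sorted break points: {-7, 4}.
Verification: at each break x_0, at least two indices attain the minimum of min_i(a_i + i · x_0).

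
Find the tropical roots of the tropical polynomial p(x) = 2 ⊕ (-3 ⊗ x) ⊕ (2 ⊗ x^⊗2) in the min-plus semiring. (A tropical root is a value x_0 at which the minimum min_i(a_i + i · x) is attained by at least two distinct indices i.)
Roots: {-5, 5}

Each tropical root is a break point of the lower envelope of the lines y = a_i + i · x (there are 3 lines, with slopes 0, 1, ..., 2). Only the lines that attain the minimum somewhere contribute to roots; other lines are dominated. Here the surviving (envelope) indices are i = 2, i = 1, i = 0.
Intersections between consecutive envelope lines give the roots: for adjacent envelope indices i < j the intersection is x = (a_i − a_j) / (j − i). Reading off the sorted break points: {-5, 5}.
Verification: at each break x_0, at least two indices attain the minimum of min_i(a_i + i · x_0).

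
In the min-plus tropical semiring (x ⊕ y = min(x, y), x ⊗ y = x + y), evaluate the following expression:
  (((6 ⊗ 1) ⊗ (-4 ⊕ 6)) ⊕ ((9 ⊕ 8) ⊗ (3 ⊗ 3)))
(((6 ⊗ 1) ⊗ (-4 ⊕ 6)) ⊕ ((9 ⊕ 8) ⊗ (3 ⊗ 3))) = 3

Expand innermost to outermost. Recall ⊕ takes the minimum of its arguments and ⊗ takes their sum. Working out the expression (((6 ⊗ 1) ⊗ (-4 ⊕ 6)) ⊕ ((9 ⊕ 8) ⊗ (3 ⊗ 3))) gives 3.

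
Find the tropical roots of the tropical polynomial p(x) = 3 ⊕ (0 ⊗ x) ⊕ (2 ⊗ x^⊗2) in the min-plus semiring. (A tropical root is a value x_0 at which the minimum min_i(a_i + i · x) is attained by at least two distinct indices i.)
Roots: {-2, 3}

Each tropical root is a break point of the lower envelope of the lines y = a_i + i · x (there are 3 lines, with slopes 0, 1, ..., 2). Only the lines that attain the minimum somewhere contribute to roots; other lines are dominated. Here the surviving (envelope) indices are i = 2, i = 1, i = 0.
Intersections between consecutive envelope lines give the roots: for adjacent envelope indices i < j the intersection is x = (a_i − a_j) / (j − i). Reading off the sorted break points: {-2, 3}.
Verification: at each break x_0, at least two indices attain the minimum of min_i(a_i + i · x_0).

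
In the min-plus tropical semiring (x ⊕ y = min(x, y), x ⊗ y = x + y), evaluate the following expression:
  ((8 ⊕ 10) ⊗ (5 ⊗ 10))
((8 ⊕ 10) ⊗ (5 ⊗ 10)) = 23

Expand innermost to outermost. Recall ⊕ takes the minimum of its arguments and ⊗ takes their sum. Working out the expression ((8 ⊕ 10) ⊗ (5 ⊗ 10)) gives 23.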